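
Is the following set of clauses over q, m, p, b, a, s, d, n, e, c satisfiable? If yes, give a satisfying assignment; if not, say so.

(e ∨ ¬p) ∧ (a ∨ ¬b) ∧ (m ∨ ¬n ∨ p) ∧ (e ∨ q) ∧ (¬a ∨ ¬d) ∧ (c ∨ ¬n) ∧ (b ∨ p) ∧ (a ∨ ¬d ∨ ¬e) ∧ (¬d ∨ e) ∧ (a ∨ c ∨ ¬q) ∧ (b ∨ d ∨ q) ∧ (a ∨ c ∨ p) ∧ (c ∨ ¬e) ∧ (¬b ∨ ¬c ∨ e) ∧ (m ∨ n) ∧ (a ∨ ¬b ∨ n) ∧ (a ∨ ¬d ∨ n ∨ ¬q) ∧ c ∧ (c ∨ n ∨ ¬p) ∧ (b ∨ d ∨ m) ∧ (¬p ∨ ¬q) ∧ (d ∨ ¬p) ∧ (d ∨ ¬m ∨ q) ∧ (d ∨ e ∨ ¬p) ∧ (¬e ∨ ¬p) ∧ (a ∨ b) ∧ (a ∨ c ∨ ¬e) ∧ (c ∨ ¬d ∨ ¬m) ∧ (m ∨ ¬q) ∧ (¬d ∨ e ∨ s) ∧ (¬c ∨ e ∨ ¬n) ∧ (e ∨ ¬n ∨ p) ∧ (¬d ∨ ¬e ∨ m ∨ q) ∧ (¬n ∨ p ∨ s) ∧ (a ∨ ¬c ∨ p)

q: True, m: True, p: False, b: True, a: True, s: True, d: False, n: False, e: True, c: True

Unit clause (c) forces c = True.
Set q = True.
  then (¬p ∨ ¬q) forces p = False.
  then (m ∨ ¬q) forces m = True.
  then (a ∨ ¬c ∨ p) forces a = True.
  then (¬a ∨ ¬d) forces d = False.
  then (b ∨ p) forces b = True.
  then (¬b ∨ ¬c ∨ e) forces e = True.
Set s = True.
Set n = False.
All clauses satisfied.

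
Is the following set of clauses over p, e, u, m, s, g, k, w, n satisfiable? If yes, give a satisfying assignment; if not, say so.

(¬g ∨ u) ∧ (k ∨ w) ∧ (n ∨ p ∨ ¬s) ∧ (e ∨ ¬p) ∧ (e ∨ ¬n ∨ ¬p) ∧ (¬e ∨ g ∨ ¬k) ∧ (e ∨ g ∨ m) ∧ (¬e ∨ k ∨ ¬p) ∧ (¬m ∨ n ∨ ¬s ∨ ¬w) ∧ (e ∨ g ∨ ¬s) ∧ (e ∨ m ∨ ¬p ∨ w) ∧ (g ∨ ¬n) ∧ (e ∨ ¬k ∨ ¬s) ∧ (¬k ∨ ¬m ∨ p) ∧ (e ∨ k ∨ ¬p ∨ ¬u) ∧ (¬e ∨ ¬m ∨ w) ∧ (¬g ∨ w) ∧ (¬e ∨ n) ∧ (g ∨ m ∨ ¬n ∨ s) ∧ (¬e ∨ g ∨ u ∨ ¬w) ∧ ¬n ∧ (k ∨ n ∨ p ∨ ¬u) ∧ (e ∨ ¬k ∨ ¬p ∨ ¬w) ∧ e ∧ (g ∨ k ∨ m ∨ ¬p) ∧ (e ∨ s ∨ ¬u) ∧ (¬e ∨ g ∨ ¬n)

Case e = True:
  (¬e ∨ n) forces n = True.
  Clause (¬n) is falsified — contradiction.
Case e = False:
  Clause (e) is falsified — contradiction.
Both cases fail, so the formula is unsatisfiable.

The formula is unsatisfiable.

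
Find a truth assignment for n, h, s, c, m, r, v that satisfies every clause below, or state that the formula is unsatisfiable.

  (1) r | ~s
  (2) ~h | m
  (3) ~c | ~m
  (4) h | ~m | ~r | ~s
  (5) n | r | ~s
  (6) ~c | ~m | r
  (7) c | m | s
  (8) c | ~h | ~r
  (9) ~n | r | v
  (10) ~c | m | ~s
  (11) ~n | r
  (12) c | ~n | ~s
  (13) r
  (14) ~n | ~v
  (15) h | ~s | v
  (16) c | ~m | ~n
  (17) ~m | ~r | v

n = False; h = False; s = False; c = True; m = False; r = True; v = True

Unit clause (r) forces r = True.
Set n = False.
Try h = True:
  (~h | m) forces m = True.
  (~c | ~m) forces c = False.
  clause (c | ~h | ~r) is falsified — backtrack.
So h = False.
Set s = False.
Set c = True.
  then (~c | ~m) forces m = False.
Set v = True.
All clauses satisfied.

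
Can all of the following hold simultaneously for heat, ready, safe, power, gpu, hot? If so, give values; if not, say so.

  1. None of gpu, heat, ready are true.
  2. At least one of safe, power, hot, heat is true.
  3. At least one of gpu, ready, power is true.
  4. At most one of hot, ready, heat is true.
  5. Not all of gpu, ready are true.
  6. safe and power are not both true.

heat=F, ready=F, safe=F, power=T, gpu=F, hot=T

  (1) {gpu, heat, ready}: 0 true — none ✓
  (2) {safe, power, hot, heat}: 2 true — at least one ✓
  (3) {gpu, ready, power}: 1 true — at least one ✓
  (4) {hot, ready, heat}: 1 true — at most one ✓
  (5) {gpu, ready}: 0/2 true — not all ✓
  (6) safe=F, power=T — not both ✓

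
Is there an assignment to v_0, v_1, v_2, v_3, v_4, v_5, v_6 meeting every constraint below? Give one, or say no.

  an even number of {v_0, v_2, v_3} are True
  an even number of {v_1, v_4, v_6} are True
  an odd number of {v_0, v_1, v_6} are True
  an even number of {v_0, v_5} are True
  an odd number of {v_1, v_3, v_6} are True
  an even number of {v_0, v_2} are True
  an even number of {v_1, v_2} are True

v_0: False, v_1: False, v_2: False, v_3: False, v_4: True, v_5: False, v_6: True

{v_0, v_2, v_3}: 0 true → even ✓
{v_1, v_4, v_6}: 2 true → even ✓
{v_0, v_1, v_6}: 1 true → odd ✓
{v_0, v_5}: 0 true → even ✓
{v_1, v_3, v_6}: 1 true → odd ✓
{v_0, v_2}: 0 true → even ✓
{v_1, v_2}: 0 true → even ✓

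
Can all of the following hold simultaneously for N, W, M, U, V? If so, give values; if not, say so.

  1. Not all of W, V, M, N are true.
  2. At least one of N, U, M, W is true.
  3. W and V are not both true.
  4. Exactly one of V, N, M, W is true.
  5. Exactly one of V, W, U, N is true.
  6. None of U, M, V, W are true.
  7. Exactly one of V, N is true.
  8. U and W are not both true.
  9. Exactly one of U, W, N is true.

N = True, W = False, M = False, U = False, V = False

  (1) {W, V, M, N}: 1/4 true — not all ✓
  (2) {N, U, M, W}: 1 true — at least one ✓
  (3) W=F, V=F — not both ✓
  (4) {V, N, M, W}: 1 true — exactly one ✓
  (5) {V, W, U, N}: 1 true — exactly one ✓
  (6) {U, M, V, W}: 0 true — none ✓
  (7) {V, N}: 1 true — exactly one ✓
  (8) U=F, W=F — not both ✓
  (9) {U, W, N}: 1 true — exactly one ✓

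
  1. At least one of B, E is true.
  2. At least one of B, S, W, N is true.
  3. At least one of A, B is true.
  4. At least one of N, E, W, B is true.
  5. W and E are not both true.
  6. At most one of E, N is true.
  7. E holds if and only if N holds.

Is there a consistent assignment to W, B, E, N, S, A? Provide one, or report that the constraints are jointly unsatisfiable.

W = False, B = True, E = False, N = False, S = False, A = True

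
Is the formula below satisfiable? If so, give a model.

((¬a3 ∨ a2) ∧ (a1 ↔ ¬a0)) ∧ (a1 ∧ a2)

a0=F, a1=T, a2=T, a3=T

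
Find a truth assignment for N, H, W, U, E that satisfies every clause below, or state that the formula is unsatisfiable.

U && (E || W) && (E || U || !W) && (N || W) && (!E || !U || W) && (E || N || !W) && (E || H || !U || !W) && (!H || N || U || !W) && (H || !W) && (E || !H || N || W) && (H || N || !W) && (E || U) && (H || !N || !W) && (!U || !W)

Unsatisfiable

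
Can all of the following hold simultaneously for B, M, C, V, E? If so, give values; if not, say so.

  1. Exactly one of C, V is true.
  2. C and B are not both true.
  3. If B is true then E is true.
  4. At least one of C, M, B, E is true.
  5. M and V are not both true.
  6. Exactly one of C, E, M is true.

B: True, M: False, C: False, V: True, E: True

  (1) {C, V}: 1 true — exactly one ✓
  (2) C=F, B=T — not both ✓
  (3) B=T ⇒ E: T ✓
  (4) {C, M, B, E}: 2 true — at least one ✓
  (5) M=F, V=T — not both ✓
  (6) {C, E, M}: 1 true — exactly one ✓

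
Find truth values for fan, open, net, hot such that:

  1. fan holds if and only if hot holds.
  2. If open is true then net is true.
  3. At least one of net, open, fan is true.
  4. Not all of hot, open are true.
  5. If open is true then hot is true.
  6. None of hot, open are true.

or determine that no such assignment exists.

fan: False, open: False, net: True, hot: False

  (1) fan=F, hot=F — same ✓
  (2) open=F ⇒ net: vacuous ✓
  (3) {net, open, fan}: 1 true — at least one ✓
  (4) {hot, open}: 0/2 true — not all ✓
  (5) open=F ⇒ hot: vacuous ✓
  (6) {hot, open}: 0 true — none ✓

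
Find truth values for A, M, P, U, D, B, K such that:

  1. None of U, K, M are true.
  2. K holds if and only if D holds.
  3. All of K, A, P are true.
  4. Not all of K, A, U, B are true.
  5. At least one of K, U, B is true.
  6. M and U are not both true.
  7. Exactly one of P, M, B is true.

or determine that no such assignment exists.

The formula is unsatisfiable.

Case K = True:
  Constraint (1) is violated (K=T) — contradiction.
Case K = False:
  Constraint (3) is violated (K=F) — contradiction.
Both cases fail — unsatisfiable.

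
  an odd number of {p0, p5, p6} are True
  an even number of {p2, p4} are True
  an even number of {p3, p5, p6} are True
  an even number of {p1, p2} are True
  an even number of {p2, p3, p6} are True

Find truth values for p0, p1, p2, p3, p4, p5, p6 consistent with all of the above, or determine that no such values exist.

p0: False, p1: False, p2: False, p3: True, p4: False, p5: False, p6: True

{p0, p5, p6}: 1 true → odd ✓
{p2, p4}: 0 true → even ✓
{p3, p5, p6}: 2 true → even ✓
{p1, p2}: 0 true → even ✓
{p2, p3, p6}: 2 true → even ✓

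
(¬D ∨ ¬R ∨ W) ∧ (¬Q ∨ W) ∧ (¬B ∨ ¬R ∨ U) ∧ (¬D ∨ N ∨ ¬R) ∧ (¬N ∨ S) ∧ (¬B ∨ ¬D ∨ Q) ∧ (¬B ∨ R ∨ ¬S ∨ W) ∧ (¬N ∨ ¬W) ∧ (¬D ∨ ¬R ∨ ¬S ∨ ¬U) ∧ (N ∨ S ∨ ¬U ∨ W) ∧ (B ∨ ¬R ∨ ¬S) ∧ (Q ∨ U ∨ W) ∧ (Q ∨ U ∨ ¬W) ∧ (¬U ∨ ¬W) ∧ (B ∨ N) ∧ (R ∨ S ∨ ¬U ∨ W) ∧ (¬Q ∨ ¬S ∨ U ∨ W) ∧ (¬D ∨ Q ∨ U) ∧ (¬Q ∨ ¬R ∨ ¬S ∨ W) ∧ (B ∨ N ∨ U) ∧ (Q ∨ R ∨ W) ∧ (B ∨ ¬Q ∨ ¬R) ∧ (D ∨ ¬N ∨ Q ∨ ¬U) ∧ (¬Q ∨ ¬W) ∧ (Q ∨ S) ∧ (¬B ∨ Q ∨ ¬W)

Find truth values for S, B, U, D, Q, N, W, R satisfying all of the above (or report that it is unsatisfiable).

Try S = False:
  (¬N ∨ S) forces N = False.
  (B ∨ N) forces B = True.
  (Q ∨ S) forces Q = True.
  (¬Q ∨ W) forces W = True.
  clause (¬Q ∨ ¬W) is falsified — backtrack.
So S = True.
Set B = True.
Try U = False:
  (¬B ∨ ¬R ∨ U) forces R = False.
  (¬B ∨ R ∨ ¬S ∨ W) forces W = True.
  (¬N ∨ ¬W) forces N = False.
  (Q ∨ U ∨ ¬W) forces Q = True.
  clause (¬Q ∨ ¬W) is falsified — backtrack.
So U = True.
  then (¬U ∨ ¬W) forces W = False.
  then (¬Q ∨ W) forces Q = False.
  then (¬B ∨ ¬D ∨ Q) forces D = False.
  then (¬B ∨ R ∨ ¬S ∨ W) forces R = True.
  then (D ∨ ¬N ∨ Q ∨ ¬U) forces N = False.
All clauses satisfied.

S = True, B = True, U = True, D = False, Q = False, N = False, W = False, R = True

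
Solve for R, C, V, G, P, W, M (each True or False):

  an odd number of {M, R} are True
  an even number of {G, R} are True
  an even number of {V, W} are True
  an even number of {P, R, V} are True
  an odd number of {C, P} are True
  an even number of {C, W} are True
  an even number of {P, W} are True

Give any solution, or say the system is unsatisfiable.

Adding constraints 5, 6, 7 mod 2: every variable appears an even number of times on the left, so the left side is 0.
But the right sides sum to 1 (mod 2). 0 ≠ 1 — the system is inconsistent.

No satisfying assignment exists.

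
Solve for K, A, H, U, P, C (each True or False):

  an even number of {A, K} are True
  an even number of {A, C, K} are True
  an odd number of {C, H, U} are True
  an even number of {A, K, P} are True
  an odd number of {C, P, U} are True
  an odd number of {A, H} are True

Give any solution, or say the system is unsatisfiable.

K=T, A=T, H=F, U=T, P=F, C=F

{A, K}: 2 true → even ✓
{A, C, K}: 2 true → even ✓
{C, H, U}: 1 true → odd ✓
{A, K, P}: 2 true → even ✓
{C, P, U}: 1 true → odd ✓
{A, H}: 1 true → odd ✓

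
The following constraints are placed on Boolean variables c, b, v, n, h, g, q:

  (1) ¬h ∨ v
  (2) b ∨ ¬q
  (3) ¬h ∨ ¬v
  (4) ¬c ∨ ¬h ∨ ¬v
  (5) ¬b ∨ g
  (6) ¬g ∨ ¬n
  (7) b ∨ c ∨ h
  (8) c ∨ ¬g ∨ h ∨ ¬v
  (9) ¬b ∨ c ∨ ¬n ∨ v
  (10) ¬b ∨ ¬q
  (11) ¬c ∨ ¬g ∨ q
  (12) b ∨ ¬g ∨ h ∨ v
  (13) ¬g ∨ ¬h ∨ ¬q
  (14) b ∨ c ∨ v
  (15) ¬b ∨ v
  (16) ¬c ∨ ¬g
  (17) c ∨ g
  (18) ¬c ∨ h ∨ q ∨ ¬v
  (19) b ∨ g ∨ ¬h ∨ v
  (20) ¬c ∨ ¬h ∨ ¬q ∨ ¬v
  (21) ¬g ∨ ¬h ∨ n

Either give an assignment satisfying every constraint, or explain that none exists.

c=T, b=F, v=F, n=T, h=F, g=F, q=F

Set c = True.
  then (¬c ∨ ¬g) forces g = False.
  then (¬b ∨ g) forces b = False.
  then (b ∨ ¬q) forces q = False.
Set v = False.
  then (¬h ∨ v) forces h = False.
Set n = True.
All clauses satisfied.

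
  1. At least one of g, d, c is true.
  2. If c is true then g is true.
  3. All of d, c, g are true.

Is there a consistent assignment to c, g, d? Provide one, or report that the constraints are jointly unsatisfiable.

c = True; g = True; d = True

  (1) {g, d, c}: 3 true — at least one ✓
  (2) c=T ⇒ g: T ✓
  (3) {d, c, g}: all 3 true ✓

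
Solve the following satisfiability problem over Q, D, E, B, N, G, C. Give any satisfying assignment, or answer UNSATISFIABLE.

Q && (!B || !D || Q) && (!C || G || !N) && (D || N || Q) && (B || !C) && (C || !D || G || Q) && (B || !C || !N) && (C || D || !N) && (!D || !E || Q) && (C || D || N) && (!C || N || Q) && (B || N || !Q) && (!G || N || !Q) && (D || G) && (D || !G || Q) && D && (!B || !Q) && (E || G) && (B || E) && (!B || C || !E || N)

Unit clause (Q) forces Q = True.
Unit clause (D) forces D = True.
In (!B || !Q) only !B is left, so B = False.
In (B || E) only E is left, so E = True.
In (B || !C) only !C is left, so C = False.
In (B || N || !Q) only N is left, so N = True.
Set G = False.
All clauses satisfied.

Q=T; D=T; E=T; B=F; N=T; G=F; C=F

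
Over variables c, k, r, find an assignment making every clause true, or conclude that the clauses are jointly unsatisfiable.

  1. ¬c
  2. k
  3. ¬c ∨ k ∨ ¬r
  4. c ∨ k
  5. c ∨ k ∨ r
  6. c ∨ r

c: False; k: True; r: True

Unit clause (¬c) forces c = False.
Unit clause (k) forces k = True.
In (c ∨ r) only r is left, so r = True.
Check each clause:
  (¬c): ¬c holds.
  (k): k holds.
  (¬c ∨ k ∨ ¬r): ¬c holds.
  (c ∨ k): k holds.
  (c ∨ k ∨ r): k holds.
  (c ∨ r): r holds.
All clauses satisfied.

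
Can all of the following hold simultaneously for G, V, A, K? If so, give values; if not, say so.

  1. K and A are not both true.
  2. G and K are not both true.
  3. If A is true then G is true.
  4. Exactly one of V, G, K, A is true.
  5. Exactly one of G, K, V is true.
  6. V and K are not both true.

G: False, V: False, A: False, K: True

  (1) K=T, A=F — not both ✓
  (2) G=F, K=T — not both ✓
  (3) A=F ⇒ G: vacuous ✓
  (4) {V, G, K, A}: 1 true — exactly one ✓
  (5) {G, K, V}: 1 true — exactly one ✓
  (6) V=F, K=T — not both ✓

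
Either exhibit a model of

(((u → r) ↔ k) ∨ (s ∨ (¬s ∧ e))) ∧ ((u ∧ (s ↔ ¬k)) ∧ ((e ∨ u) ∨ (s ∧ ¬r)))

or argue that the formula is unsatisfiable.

e = True, k = False, u = True, s = True, r = True

  ((u → r) ↔ k) ∨ (s ∨ (¬s ∧ e)) = True
    (u → r) ↔ k = False
      u → r = True
    s ∨ (¬s ∧ e) = True
      ¬s ∧ e = False
        ¬s = False
  (u ∧ (s ↔ ¬k)) ∧ ((e ∨ u) ∨ (s ∧ ¬r)) = True
    u ∧ (s ↔ ¬k) = True
      s ↔ ¬k = True
        ¬k = True
    (e ∨ u) ∨ (s ∧ ¬r) = True
      e ∨ u = True
      s ∧ ¬r = False
        ¬r = False
Both conjuncts True, so the formula holds.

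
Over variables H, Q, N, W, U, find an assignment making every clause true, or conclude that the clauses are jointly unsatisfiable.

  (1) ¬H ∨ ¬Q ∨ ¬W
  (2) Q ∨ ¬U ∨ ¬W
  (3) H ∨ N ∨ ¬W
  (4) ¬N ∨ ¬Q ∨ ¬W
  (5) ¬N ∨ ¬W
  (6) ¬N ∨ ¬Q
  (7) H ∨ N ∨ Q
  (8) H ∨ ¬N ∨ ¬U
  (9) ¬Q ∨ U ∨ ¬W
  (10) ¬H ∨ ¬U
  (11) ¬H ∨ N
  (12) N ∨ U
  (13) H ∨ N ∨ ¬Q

Set H = False.
Set Q = False.
  then (H ∨ N ∨ Q) forces N = True.
  then (H ∨ ¬N ∨ ¬U) forces U = False.
  then (¬N ∨ ¬W) forces W = False.
All clauses satisfied.

H = False, Q = False, N = True, W = False, U = False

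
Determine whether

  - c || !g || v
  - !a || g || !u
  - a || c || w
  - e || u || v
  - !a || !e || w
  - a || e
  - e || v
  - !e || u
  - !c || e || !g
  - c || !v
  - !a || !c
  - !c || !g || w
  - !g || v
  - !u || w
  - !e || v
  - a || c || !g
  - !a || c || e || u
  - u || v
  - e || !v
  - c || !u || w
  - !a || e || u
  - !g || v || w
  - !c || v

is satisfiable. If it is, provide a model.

e = True; a = False; v = True; g = True; u = True; w = True; c = True

Try e = False:
  (a || e) forces a = True.
  (e || v) forces v = True.
  clause (e || !v) is falsified — backtrack.
So e = True.
  then (!e || u) forces u = True.
  then (!u || w) forces w = True.
  then (!e || v) forces v = True.
  then (c || !v) forces c = True.
  then (!a || !c) forces a = False.
Set g = True.
All clauses satisfied.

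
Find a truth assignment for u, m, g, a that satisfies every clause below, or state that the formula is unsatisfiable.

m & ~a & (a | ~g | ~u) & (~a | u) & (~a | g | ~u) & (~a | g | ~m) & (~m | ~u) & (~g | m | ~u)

Unit clause (m) forces m = True.
Unit clause (~a) forces a = False.
In (~m | ~u) only ~u is left, so u = False.
Set g = True.
All clauses satisfied.

u = False, m = True, g = True, a = False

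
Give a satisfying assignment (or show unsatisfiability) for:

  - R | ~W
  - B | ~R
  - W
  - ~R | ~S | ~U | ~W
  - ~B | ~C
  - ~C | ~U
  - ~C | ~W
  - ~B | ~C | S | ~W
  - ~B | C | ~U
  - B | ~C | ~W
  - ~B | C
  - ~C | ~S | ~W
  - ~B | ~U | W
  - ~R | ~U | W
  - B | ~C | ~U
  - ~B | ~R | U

UNSATISFIABLE

Case W = True:
  (R | ~W) forces R = True.
  (B | ~R) forces B = True.
  (~B | ~C) forces C = False.
  Clause (~B | C) is falsified — contradiction.
Case W = False:
  Clause (W) is falsified — contradiction.
Both cases fail, so the formula is unsatisfiable.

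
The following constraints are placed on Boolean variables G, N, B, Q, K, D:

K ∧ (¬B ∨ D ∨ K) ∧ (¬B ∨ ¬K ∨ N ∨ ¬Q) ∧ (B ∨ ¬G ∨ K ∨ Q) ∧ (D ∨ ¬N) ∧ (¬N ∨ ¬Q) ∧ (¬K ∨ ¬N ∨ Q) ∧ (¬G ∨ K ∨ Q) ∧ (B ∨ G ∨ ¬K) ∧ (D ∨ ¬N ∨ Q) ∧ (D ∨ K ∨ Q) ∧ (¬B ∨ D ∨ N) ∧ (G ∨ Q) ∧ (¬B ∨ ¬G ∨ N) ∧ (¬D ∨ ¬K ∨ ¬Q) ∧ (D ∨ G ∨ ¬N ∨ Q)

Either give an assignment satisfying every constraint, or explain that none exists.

Unit clause (K) forces K = True.
Try G = False:
  (B ∨ G ∨ ¬K) forces B = True.
  (G ∨ Q) forces Q = True.
  (¬B ∨ ¬K ∨ N ∨ ¬Q) forces N = True.
  clause (¬N ∨ ¬Q) is falsified — backtrack.
So G = True.
Set N = False.
  then (¬B ∨ ¬G ∨ N) forces B = False.
Set Q = True.
  then (¬D ∨ ¬K ∨ ¬Q) forces D = False.
All clauses satisfied.

G = True; N = False; B = False; Q = True; K = True; D = False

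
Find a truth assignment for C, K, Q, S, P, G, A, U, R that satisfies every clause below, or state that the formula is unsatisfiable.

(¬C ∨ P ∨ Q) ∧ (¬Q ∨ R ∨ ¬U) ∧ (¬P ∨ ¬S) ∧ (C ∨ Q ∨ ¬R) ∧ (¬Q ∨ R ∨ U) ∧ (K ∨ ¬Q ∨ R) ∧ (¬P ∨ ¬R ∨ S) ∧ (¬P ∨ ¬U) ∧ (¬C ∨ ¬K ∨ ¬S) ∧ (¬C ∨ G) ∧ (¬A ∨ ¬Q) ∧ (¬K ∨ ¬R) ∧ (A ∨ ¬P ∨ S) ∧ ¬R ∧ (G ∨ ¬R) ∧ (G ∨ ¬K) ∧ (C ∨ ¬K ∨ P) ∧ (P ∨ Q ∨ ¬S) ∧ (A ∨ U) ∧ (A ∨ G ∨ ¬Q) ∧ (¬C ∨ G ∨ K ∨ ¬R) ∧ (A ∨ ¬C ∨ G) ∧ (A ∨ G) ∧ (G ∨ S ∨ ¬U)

Unit clause (¬R) forces R = False.
Set C = False.
Set K = True.
  then (G ∨ ¬K) forces G = True.
  then (C ∨ ¬K ∨ P) forces P = True.
  then (¬P ∨ ¬S) forces S = False.
  then (¬P ∨ ¬U) forces U = False.
  then (A ∨ ¬P ∨ S) forces A = True.
  then (¬Q ∨ R ∨ U) forces Q = False.
All clauses satisfied.

C: False, K: True, Q: False, S: False, P: True, G: True, A: True, U: False, R: False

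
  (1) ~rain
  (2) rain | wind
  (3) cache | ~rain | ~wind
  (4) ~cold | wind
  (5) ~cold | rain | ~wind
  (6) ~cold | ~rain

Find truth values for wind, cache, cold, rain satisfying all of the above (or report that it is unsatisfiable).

Unit clause (~rain) forces rain = False.
In (rain | wind) only wind is left, so wind = True.
In (~cold | rain | ~wind) only ~cold is left, so cold = False.
Set cache = True.
All clauses satisfied.

wind: True, cache: True, cold: False, rain: False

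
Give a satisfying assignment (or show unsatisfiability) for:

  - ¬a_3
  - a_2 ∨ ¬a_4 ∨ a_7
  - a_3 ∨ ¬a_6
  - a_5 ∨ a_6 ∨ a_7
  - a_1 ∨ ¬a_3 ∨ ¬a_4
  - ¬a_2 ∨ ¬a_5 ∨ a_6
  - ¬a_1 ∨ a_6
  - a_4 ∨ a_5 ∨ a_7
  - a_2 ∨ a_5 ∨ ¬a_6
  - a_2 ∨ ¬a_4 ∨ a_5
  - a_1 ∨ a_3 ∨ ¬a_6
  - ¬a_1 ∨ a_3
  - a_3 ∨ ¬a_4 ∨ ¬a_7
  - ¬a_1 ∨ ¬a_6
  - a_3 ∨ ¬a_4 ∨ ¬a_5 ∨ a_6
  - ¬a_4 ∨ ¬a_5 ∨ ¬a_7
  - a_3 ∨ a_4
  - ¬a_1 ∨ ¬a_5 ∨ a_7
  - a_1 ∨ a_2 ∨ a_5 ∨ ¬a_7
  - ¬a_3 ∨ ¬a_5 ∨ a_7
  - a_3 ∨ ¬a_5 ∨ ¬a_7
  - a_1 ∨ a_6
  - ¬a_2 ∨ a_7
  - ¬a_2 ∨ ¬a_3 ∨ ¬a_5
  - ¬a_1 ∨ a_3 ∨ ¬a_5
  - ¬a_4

Case a_4 = True:
  Clause (¬a_4) is falsified — contradiction.
Case a_4 = False:
  (¬a_3) forces a_3 = False.
  Clause (a_3 ∨ a_4) is falsified — contradiction.
Both cases fail, so the formula is unsatisfiable.

UNSATISFIABLE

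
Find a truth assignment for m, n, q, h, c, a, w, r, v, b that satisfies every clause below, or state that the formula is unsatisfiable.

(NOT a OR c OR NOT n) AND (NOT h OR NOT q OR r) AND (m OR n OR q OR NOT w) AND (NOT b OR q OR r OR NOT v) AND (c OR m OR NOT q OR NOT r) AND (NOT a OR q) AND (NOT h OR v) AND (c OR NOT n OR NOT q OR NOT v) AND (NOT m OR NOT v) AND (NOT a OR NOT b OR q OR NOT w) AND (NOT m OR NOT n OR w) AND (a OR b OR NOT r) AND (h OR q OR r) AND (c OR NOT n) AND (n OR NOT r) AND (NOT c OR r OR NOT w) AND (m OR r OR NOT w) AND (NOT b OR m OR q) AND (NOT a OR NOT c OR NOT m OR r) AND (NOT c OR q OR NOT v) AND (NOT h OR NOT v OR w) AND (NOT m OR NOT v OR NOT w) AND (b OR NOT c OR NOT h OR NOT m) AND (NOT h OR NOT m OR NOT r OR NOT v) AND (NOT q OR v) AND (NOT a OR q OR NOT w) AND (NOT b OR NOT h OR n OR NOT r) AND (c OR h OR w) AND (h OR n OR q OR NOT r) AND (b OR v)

m=F; n=T; q=T; h=T; c=T; a=F; w=T; r=T; v=T; b=T

Set m = False.
Set n = True.
  then (c OR NOT n) forces c = True.
Set q = True.
  then (NOT q OR v) forces v = True.
Set h = True.
  then (NOT h OR NOT q OR r) forces r = True.
  then (NOT h OR NOT v OR w) forces w = True.
Set a = False.
  then (a OR b OR NOT r) forces b = True.
All clauses satisfied.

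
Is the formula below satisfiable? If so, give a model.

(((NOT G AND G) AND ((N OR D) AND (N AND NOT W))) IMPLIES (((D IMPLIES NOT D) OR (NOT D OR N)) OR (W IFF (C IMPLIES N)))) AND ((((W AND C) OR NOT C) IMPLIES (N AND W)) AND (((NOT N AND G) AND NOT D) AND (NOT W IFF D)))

No satisfying assignment exists.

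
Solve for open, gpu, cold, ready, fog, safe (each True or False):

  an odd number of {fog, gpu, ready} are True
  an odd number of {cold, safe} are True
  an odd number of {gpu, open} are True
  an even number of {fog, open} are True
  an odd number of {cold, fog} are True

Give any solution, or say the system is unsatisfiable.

open=T; gpu=F; cold=F; ready=F; fog=T; safe=T

{fog, gpu, ready}: 1 true → odd ✓
{cold, safe}: 1 true → odd ✓
{gpu, open}: 1 true → odd ✓
{fog, open}: 2 true → even ✓
{cold, fog}: 1 true → odd ✓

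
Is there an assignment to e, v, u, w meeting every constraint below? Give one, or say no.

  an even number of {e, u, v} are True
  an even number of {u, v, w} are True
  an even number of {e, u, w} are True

e = True, v = True, u = False, w = True

{e, u, v}: 2 true → even ✓
{u, v, w}: 2 true → even ✓
{e, u, w}: 2 true → even ✓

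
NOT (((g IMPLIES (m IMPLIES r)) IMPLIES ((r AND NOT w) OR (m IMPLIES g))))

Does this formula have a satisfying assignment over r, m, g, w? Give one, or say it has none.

r = True; m = True; g = False; w = True

  NOT (((g IMPLIES (m IMPLIES r)) IMPLIES ((r AND NOT w) OR (m IMPLIES g)))) = True
    (g IMPLIES (m IMPLIES r)) IMPLIES ((r AND NOT w) OR (m IMPLIES g)) = False
      g IMPLIES (m IMPLIES r) = True
        m IMPLIES r = True
      (r AND NOT w) OR (m IMPLIES g) = False
        r AND NOT w = False
          NOT w = False
        m IMPLIES g = False
The formula evaluates to True.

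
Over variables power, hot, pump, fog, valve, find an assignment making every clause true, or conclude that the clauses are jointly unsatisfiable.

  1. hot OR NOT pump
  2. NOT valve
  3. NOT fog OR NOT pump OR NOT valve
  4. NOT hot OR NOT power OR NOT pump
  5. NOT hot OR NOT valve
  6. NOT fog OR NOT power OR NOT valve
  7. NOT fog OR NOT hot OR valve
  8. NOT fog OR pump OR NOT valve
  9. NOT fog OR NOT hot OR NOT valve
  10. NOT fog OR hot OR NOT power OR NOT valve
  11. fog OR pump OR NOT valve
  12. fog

Unit clause (NOT valve) forces valve = False.
Unit clause (fog) forces fog = True.
In (NOT fog OR NOT hot OR valve) only NOT hot is left, so hot = False.
In (hot OR NOT pump) only NOT pump is left, so pump = False.
Set power = False.
All clauses satisfied.

power=F, hot=F, pump=F, fog=T, valve=F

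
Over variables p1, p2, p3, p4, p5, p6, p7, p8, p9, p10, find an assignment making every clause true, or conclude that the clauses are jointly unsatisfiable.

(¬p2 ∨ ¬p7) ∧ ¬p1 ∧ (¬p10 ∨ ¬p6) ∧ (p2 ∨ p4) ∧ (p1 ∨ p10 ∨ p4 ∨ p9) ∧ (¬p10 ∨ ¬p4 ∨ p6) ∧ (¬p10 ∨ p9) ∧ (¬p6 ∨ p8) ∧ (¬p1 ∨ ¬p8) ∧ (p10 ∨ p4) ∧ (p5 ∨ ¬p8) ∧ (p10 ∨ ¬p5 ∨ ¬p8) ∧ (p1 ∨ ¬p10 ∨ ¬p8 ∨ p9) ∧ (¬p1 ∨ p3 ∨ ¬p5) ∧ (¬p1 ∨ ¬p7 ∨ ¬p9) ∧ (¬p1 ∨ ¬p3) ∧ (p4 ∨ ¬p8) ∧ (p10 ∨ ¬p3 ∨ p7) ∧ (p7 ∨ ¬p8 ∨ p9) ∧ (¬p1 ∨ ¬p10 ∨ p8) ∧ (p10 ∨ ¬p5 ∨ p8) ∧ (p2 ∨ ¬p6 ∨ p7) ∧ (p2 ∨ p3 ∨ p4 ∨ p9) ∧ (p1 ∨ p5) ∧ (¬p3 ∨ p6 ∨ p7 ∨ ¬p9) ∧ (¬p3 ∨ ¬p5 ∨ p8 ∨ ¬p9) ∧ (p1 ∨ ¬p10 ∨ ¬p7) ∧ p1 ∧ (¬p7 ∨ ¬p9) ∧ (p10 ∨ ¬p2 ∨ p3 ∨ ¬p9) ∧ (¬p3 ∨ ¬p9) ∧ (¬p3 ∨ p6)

No satisfying assignment exists.

Case p1 = True:
  Clause (¬p1) is falsified — contradiction.
Case p1 = False:
  Clause (p1) is falsified — contradiction.
Both cases fail, so the formula is unsatisfiable.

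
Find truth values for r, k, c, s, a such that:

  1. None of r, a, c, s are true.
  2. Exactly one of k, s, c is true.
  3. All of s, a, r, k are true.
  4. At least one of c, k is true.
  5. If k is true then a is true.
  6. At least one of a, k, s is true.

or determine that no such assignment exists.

Case r = True:
  Constraint (1) is violated (r=T) — contradiction.
Case r = False:
  Constraint (3) is violated (r=F) — contradiction.
Both cases fail — unsatisfiable.

Unsatisfiable — no assignment works.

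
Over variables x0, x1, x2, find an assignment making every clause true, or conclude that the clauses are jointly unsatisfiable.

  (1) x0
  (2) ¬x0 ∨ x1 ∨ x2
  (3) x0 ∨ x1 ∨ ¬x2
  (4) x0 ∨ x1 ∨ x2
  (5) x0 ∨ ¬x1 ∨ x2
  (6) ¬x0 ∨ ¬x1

Unit clause (x0) forces x0 = True.
In (¬x0 ∨ ¬x1) only ¬x1 is left, so x1 = False.
In (¬x0 ∨ x1 ∨ x2) only x2 is left, so x2 = True.
All clauses satisfied.

x0: True, x1: False, x2: True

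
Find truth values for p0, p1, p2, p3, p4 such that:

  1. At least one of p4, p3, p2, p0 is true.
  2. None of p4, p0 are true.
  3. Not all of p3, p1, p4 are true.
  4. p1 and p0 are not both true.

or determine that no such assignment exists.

p0: False, p1: False, p2: False, p3: True, p4: False

  (1) {p4, p3, p2, p0}: 1 true — at least one ✓
  (2) {p4, p0}: 0 true — none ✓
  (3) {p3, p1, p4}: 1/3 true — not all ✓
  (4) p1=F, p0=F — not both ✓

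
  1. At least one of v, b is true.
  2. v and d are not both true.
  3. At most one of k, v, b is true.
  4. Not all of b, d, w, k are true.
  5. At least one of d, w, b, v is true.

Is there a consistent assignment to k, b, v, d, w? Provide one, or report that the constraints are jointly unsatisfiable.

k: False, b: False, v: True, d: False, w: False

  (1) {v, b}: 1 true — at least one ✓
  (2) v=T, d=F — not both ✓
  (3) {k, v, b}: 1 true — at most one ✓
  (4) {b, d, w, k}: 0/4 true — not all ✓
  (5) {d, w, b, v}: 1 true — at least one ✓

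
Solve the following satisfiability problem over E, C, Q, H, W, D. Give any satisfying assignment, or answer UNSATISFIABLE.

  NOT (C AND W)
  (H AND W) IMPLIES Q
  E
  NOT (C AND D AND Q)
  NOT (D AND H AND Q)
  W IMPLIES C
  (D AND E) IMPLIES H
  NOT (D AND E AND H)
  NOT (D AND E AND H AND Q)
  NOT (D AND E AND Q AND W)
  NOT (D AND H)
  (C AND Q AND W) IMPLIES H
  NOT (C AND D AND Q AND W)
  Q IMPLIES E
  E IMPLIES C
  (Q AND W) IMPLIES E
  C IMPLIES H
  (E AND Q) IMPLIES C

Unit clause (E) forces E = True.
In (C OR NOT E) only C is left, so C = True.
In (NOT C OR H) only H is left, so H = True.
In (NOT C OR NOT W) only NOT W is left, so W = False.
In (NOT D OR NOT E OR NOT H) only NOT D is left, so D = False.
Set Q = True.
All clauses satisfied.

E=T, C=T, Q=T, H=T, W=F, D=F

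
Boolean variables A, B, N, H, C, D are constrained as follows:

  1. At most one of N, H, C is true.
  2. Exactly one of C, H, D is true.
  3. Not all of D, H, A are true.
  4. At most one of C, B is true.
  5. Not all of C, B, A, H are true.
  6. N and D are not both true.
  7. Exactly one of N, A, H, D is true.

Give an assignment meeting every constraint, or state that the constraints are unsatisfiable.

A = False; B = True; N = False; H = False; C = False; D = True

  (1) {N, H, C}: 0 true — at most one ✓
  (2) {C, H, D}: 1 true — exactly one ✓
  (3) {D, H, A}: 1/3 true — not all ✓
  (4) {C, B}: 1 true — at most one ✓
  (5) {C, B, A, H}: 1/4 true — not all ✓
  (6) N=F, D=T — not both ✓
  (7) {N, A, H, D}: 1 true — exactly one ✓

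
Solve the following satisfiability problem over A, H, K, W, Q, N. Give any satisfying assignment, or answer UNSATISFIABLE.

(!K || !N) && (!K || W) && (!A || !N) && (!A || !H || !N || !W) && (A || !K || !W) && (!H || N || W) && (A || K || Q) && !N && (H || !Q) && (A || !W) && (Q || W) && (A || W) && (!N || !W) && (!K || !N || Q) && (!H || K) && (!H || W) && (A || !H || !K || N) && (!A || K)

A: True, H: True, K: True, W: True, Q: True, N: False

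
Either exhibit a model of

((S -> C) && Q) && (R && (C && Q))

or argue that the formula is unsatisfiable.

Q = True; R = True; S = False; C = True

  (S -> C) && Q = True
    S -> C = True
  R && (C && Q) = True
    C && Q = True
Both conjuncts True, so the formula holds.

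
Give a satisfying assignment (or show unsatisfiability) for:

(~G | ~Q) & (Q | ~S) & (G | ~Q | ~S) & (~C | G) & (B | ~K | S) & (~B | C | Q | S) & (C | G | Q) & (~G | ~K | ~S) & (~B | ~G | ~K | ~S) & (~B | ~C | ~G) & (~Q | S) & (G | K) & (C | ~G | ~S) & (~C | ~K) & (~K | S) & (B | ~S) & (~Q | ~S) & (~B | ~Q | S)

B: False, Q: False, S: False, G: True, K: False, C: False

Set B = False.
  then (B | ~S) forces S = False.
  then (B | ~K | S) forces K = False.
  then (~Q | S) forces Q = False.
  then (G | K) forces G = True.
Set C = False.
All clauses satisfied.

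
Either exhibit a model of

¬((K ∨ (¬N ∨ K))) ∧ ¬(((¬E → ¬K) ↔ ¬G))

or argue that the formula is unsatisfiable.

N = True, K = False, E = True, G = True

  ¬((K ∨ (¬N ∨ K))) = True
    K ∨ (¬N ∨ K) = False
      ¬N ∨ K = False
        ¬N = False
  ¬(((¬E → ¬K) ↔ ¬G)) = True
    (¬E → ¬K) ↔ ¬G = False
      ¬E → ¬K = True
        ¬E = False
        ¬K = True
      ¬G = False
Both conjuncts True, so the formula holds.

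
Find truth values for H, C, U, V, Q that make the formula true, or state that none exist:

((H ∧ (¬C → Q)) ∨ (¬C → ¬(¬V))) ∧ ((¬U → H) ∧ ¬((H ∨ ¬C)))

H = False, C = True, U = True, V = True, Q = False

  (H ∧ (¬C → Q)) ∨ (¬C → ¬(¬V)) = True
    H ∧ (¬C → Q) = False
      ¬C → Q = True
        ¬C = False
    ¬C → ¬(¬V) = True
      ¬C = False
      ¬(¬V) = True
        ¬V = False
  (¬U → H) ∧ ¬((H ∨ ¬C)) = True
    ¬U → H = True
      ¬U = False
    ¬((H ∨ ¬C)) = True
      H ∨ ¬C = False
        ¬C = False
Both conjuncts True, so the formula holds.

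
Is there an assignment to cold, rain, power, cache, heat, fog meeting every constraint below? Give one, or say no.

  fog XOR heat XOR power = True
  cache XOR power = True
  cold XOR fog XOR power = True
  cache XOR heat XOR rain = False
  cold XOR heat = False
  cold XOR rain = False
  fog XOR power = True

cold=F; rain=F; power=T; cache=F; heat=F; fog=F

fog XOR heat XOR power = F XOR F XOR T = True ✓
cache XOR power = F XOR T = True ✓
cold XOR fog XOR power = F XOR F XOR T = True ✓
cache XOR heat XOR rain = F XOR F XOR F = False ✓
cold XOR heat = F XOR F = False ✓
cold XOR rain = F XOR F = False ✓
fog XOR power = F XOR T = True ✓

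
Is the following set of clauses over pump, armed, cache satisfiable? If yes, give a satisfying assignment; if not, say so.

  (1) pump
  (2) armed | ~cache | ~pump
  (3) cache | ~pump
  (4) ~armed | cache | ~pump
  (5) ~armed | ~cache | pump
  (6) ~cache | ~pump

Case pump = True:
  (cache | ~pump) forces cache = True.
  Clause (~cache | ~pump) is falsified — contradiction.
Case pump = False:
  Clause (pump) is falsified — contradiction.
Both cases fail, so the formula is unsatisfiable.

The formula is unsatisfiable.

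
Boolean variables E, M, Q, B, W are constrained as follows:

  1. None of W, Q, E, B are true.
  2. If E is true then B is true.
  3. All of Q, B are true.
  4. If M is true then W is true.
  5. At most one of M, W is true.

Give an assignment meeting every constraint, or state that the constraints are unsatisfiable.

Case Q = True:
  Constraint (1) is violated (Q=T) — contradiction.
Case Q = False:
  Constraint (3) is violated (Q=F) — contradiction.
Both cases fail — unsatisfiable.

No satisfying assignment exists.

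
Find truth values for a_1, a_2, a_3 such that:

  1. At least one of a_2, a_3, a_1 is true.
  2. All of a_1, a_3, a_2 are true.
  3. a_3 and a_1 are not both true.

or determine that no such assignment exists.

Case a_1 = True:
  (2) forces a_3 = True.
  Constraint (3) is violated (a_3=T, a_1=T) — contradiction.
Case a_1 = False:
  Constraint (2) is violated (a_1=F) — contradiction.
Both cases fail — unsatisfiable.

The formula is unsatisfiable.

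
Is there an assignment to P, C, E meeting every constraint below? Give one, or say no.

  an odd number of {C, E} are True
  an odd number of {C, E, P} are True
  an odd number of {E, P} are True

P: False, C: False, E: True

{C, E}: 1 true → odd ✓
{C, E, P}: 1 true → odd ✓
{E, P}: 1 true → odd ✓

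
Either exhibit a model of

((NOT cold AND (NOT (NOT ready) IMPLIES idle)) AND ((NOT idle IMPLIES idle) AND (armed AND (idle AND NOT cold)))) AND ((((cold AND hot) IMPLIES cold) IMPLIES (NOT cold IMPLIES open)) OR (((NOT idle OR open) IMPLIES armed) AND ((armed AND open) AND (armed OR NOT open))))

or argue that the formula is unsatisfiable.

open = True, armed = True, hot = True, ready = True, idle = True, cold = False

  (NOT cold AND (NOT (NOT ready) IMPLIES idle)) AND ((NOT idle IMPLIES idle) AND (armed AND (idle AND NOT cold))) = True
    NOT cold AND (NOT (NOT ready) IMPLIES idle) = True
      NOT cold = True
      NOT (NOT ready) IMPLIES idle = True
        NOT (NOT ready) = True
          NOT ready = False
    (NOT idle IMPLIES idle) AND (armed AND (idle AND NOT cold)) = True
      NOT idle IMPLIES idle = True
        NOT idle = False
      armed AND (idle AND NOT cold) = True
        idle AND NOT cold = True
          NOT cold = True
  (((cold AND hot) IMPLIES cold) IMPLIES (NOT cold IMPLIES open)) OR (((NOT idle OR open) IMPLIES armed) AND ((armed AND open) AND (armed OR NOT open))) = True
    ((cold AND hot) IMPLIES cold) IMPLIES (NOT cold IMPLIES open) = True
      (cold AND hot) IMPLIES cold = True
        cold AND hot = False
      NOT cold IMPLIES open = True
        NOT cold = True
    ((NOT idle OR open) IMPLIES armed) AND ((armed AND open) AND (armed OR NOT open)) = True
      (NOT idle OR open) IMPLIES armed = True
        NOT idle OR open = True
          NOT idle = False
      (armed AND open) AND (armed OR NOT open) = True
        armed AND open = True
        armed OR NOT open = True
          NOT open = False
Both conjuncts True, so the formula holds.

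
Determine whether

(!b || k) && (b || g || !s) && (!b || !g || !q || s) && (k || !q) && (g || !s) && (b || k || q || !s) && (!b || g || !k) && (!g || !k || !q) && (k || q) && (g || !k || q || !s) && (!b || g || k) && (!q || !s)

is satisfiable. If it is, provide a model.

Set q = False.
  then (k || q) forces k = True.
Set b = False.
Set s = True.
  then (b || g || !s) forces g = True.
All clauses satisfied.

q = False, b = False, k = True, s = True, g = True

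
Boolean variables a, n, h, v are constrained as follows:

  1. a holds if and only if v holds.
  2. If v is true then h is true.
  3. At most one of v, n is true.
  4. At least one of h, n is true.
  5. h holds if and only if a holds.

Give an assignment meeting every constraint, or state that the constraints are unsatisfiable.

a: True, n: False, h: True, v: True

  (1) a=T, v=T — same ✓
  (2) v=T ⇒ h: T ✓
  (3) {v, n}: 1 true — at most one ✓
  (4) {h, n}: 1 true — at least one ✓
  (5) h=T, a=T — same ✓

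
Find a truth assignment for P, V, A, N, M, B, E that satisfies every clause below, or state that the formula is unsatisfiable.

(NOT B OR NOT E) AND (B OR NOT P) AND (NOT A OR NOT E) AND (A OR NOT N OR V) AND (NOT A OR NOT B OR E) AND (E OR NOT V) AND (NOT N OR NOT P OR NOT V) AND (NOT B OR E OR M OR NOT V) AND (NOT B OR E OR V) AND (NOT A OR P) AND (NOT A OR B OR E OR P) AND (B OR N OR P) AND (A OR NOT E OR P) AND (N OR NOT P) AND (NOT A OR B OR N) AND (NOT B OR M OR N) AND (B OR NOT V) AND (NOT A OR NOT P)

Unsatisfiable

Case B = True:
  (NOT B OR NOT E) forces E = False.
  (NOT A OR NOT B OR E) forces A = False.
  (E OR NOT V) forces V = False.
  Clause (NOT B OR E OR V) is falsified — contradiction.
Case B = False:
  (B OR NOT P) forces P = False.
  (NOT A OR P) forces A = False.
  (B OR N OR P) forces N = True.
  (A OR NOT N OR V) forces V = True.
  Clause (B OR NOT V) is falsified — contradiction.
Both cases fail, so the formula is unsatisfiable.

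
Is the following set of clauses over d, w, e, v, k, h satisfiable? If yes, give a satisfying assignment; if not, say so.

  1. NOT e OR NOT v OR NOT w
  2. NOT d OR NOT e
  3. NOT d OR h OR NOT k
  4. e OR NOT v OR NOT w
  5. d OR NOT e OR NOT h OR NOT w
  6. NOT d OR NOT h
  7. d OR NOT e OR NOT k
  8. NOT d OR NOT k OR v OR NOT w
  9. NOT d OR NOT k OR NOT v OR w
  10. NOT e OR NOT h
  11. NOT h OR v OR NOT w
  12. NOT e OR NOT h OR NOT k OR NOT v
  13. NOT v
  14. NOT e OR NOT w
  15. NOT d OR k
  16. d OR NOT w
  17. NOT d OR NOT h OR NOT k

Unit clause (NOT v) forces v = False.
Try d = True:
  (NOT d OR NOT e) forces e = False.
  (NOT d OR NOT h) forces h = False.
  (NOT d OR h OR NOT k) forces k = False.
  clause (NOT d OR k) is falsified — backtrack.
So d = False.
  then (d OR NOT w) forces w = False.
Set e = False.
Set k = True.
Set h = True.
All clauses satisfied.

d = False, w = False, e = False, v = False, k = True, h = True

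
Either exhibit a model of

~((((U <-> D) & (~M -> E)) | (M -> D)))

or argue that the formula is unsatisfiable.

D=F, E=F, U=T, M=T

  ~((((U <-> D) & (~M -> E)) | (M -> D))) = True
    ((U <-> D) & (~M -> E)) | (M -> D) = False
      (U <-> D) & (~M -> E) = False
        U <-> D = False
        ~M -> E = True
          ~M = False
      M -> D = False
The formula evaluates to True.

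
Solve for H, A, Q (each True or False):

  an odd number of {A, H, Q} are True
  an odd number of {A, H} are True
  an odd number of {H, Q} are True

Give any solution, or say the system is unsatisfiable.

H = True; A = False; Q = False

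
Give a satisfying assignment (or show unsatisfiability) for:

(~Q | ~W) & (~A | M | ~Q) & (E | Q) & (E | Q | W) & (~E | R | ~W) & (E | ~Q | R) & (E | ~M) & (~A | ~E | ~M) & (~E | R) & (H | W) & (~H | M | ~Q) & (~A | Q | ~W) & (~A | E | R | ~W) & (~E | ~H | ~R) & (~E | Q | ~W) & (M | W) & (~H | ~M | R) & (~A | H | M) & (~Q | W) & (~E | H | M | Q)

Case Q = True:
  (~Q | ~W) forces W = False.
  Clause (~Q | W) is falsified — contradiction.
Case Q = False:
  (E | Q) forces E = True.
  (~E | R) forces R = True.
  (~E | ~H | ~R) forces H = False.
  (H | W) forces W = True.
  Clause (~E | Q | ~W) is falsified — contradiction.
Both cases fail, so the formula is unsatisfiable.

UNSATISFIABLE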